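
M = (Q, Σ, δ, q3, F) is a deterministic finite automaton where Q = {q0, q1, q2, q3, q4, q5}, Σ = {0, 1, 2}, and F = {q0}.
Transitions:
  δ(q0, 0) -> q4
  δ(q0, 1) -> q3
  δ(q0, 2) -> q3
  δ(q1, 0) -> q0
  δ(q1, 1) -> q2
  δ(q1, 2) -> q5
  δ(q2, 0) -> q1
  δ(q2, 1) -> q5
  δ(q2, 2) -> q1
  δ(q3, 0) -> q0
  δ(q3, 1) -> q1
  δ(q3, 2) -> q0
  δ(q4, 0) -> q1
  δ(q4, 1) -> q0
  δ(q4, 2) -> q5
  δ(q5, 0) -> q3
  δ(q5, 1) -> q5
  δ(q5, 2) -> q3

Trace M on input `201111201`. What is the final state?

q3 --2--> q0
q0 --0--> q4
q4 --1--> q0
q0 --1--> q3
q3 --1--> q1
q1 --1--> q2
q2 --2--> q1
q1 --0--> q0
q0 --1--> q3

q3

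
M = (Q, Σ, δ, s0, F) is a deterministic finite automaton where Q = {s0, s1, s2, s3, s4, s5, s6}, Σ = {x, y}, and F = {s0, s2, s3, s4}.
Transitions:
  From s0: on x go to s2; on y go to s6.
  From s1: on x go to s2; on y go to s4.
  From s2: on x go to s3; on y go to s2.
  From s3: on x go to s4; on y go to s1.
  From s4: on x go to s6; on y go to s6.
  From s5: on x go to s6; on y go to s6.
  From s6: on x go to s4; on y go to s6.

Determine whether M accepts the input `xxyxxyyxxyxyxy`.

rejected

s0 --x--> s2
s2 --x--> s3
s3 --y--> s1
s1 --x--> s2
s2 --x--> s3
s3 --y--> s1
s1 --y--> s4
s4 --x--> s6
s6 --x--> s4
s4 --y--> s6
s6 --x--> s4
s4 --y--> s6
s6 --x--> s4
s4 --y--> s6
End in state s6, which is not an accepting state.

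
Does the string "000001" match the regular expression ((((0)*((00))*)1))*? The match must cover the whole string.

yes

Split into 1 piece 000001; each matches (((0)*((00))*)1).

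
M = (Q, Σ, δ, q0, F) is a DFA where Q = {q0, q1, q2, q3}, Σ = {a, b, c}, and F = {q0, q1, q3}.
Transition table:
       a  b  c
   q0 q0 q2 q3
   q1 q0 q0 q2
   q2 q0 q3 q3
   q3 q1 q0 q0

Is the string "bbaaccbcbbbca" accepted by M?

accepted

q0 --b--> q2
q2 --b--> q3
q3 --a--> q1
q1 --a--> q0
q0 --c--> q3
q3 --c--> q0
q0 --b--> q2
q2 --c--> q3
q3 --b--> q0
q0 --b--> q2
q2 --b--> q3
q3 --c--> q0
q0 --a--> q0
End in state q0, which is an accepting state.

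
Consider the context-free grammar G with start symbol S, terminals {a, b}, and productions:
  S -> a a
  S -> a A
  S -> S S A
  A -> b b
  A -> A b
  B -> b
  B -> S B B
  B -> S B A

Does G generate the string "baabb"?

no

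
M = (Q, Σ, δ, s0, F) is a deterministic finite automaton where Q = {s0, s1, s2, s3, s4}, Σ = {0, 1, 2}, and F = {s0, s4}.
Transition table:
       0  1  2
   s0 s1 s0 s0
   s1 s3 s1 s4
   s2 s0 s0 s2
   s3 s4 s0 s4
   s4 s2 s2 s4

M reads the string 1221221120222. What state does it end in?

s4

s0 --1--> s0
s0 --2--> s0
s0 --2--> s0
s0 --1--> s0
s0 --2--> s0
s0 --2--> s0
s0 --1--> s0
s0 --1--> s0
s0 --2--> s0
s0 --0--> s1
s1 --2--> s4
s4 --2--> s4
s4 --2--> s4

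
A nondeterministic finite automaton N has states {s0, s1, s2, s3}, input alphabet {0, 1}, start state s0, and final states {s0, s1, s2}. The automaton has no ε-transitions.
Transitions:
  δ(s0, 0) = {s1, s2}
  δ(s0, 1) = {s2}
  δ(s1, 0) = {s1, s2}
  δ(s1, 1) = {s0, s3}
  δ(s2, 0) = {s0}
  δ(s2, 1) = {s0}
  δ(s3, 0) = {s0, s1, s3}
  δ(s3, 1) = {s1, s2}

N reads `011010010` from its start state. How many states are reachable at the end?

Start: {s0}
read 0: {s1, s2}
read 1: {s0, s3}
read 1: {s1, s2}
read 0: {s0, s1, s2}
read 1: {s0, s2, s3}
read 0: {s0, s1, s2, s3}
read 0: {s0, s1, s2, s3}
read 1: {s0, s1, s2, s3}
read 0: {s0, s1, s2, s3}
Final reachable set {s0, s1, s2, s3} has 4 states.

4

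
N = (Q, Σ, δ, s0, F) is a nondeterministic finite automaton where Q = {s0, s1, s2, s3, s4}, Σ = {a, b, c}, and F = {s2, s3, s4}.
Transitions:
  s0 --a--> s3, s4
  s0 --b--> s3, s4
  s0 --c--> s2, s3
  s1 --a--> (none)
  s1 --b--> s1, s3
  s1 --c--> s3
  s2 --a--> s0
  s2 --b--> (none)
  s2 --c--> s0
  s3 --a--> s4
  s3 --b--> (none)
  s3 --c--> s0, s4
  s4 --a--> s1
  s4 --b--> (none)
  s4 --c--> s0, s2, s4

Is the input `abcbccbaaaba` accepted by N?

rejected

Start: {s0}
read a: {s3, s4}
read b: {}
The reachable set is empty and stays empty for the remaining 10 symbols.
Reachable ∩ accepting = {} — empty.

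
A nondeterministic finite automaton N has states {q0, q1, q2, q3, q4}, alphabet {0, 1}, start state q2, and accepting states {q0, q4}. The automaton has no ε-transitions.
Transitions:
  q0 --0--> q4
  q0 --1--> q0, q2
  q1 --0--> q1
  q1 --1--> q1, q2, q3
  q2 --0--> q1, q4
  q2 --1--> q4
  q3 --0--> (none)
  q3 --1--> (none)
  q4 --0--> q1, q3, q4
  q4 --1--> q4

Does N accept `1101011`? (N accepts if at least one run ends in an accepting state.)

Start: {q2}
read 1: {q4}
read 1: {q4}
read 0: {q1, q3, q4}
read 1: {q1, q2, q3, q4}
read 0: {q1, q3, q4}
read 1: {q1, q2, q3, q4}
read 1: {q1, q2, q3, q4}
Reachable ∩ accepting = {q4} — nonempty.

accepted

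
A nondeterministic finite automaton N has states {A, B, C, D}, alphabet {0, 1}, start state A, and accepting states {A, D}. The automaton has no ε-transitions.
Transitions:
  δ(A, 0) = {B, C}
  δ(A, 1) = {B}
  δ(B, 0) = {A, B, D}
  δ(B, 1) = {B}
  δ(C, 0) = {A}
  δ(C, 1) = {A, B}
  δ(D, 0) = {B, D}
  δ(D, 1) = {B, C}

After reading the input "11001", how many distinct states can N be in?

Start: {A}
read 1: {B}
read 1: {B}
read 0: {A, B, D}
read 0: {A, B, C, D}
read 1: {A, B, C}
Final reachable set {A, B, C} has 3 states.

3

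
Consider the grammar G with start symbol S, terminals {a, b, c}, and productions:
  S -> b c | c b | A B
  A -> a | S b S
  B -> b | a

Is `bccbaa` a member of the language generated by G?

no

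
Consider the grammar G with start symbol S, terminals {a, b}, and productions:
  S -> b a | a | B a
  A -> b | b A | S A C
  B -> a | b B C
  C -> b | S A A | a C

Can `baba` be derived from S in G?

yes

S ⇒ Ba ⇒ bBCa ⇒ baCa ⇒ baba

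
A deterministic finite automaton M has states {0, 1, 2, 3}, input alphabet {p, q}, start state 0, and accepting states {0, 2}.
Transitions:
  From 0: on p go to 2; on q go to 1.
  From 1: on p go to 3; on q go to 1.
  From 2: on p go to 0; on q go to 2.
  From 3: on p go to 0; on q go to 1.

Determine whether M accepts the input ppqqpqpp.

0 --p--> 2
2 --p--> 0
0 --q--> 1
1 --q--> 1
1 --p--> 3
3 --q--> 1
1 --p--> 3
3 --p--> 0
End in state 0, which is an accepting state.

accepted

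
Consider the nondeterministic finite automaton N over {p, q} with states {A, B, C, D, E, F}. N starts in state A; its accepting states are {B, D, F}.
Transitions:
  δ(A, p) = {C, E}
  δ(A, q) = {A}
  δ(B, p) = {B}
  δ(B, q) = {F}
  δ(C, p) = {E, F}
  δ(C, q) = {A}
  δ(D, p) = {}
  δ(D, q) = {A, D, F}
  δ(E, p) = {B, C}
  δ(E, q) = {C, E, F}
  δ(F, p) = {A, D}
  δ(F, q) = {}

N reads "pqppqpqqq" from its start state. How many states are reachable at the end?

5

Start: {A}
read p: {C, E}
read q: {A, C, E, F}
read p: {A, B, C, D, E, F}
read p: {A, B, C, D, E, F}
read q: {A, C, D, E, F}
read p: {A, B, C, D, E, F}
read q: {A, C, D, E, F}
read q: {A, C, D, E, F}
read q: {A, C, D, E, F}
Final reachable set {A, C, D, E, F} has 5 states.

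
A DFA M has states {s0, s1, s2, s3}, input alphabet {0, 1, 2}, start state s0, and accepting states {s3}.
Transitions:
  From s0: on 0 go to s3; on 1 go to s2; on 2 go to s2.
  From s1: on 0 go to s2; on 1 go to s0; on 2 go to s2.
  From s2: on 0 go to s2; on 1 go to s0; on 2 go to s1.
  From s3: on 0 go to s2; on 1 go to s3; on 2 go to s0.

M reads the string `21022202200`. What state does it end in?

s2

s0 --2--> s2
s2 --1--> s0
s0 --0--> s3
s3 --2--> s0
s0 --2--> s2
s2 --2--> s1
s1 --0--> s2
s2 --2--> s1
s1 --2--> s2
s2 --0--> s2
s2 --0--> s2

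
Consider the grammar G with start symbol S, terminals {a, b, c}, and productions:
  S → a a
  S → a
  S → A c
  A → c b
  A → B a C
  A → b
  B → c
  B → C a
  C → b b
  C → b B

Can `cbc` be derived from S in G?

S ⇒ Ac ⇒ cbc

yes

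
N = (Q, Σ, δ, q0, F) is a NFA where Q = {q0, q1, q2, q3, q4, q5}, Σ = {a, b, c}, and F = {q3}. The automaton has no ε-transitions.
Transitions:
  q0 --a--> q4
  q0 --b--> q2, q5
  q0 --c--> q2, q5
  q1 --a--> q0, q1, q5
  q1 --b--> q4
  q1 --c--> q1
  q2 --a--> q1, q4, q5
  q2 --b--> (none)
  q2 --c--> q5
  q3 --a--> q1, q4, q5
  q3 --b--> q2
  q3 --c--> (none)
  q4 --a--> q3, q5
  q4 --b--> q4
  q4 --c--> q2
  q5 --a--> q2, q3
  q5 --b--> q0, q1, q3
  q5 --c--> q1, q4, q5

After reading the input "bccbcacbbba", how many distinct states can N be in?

Start: {q0}
read b: {q2, q5}
read c: {q1, q4, q5}
read c: {q1, q2, q4, q5}
read b: {q0, q1, q3, q4}
read c: {q1, q2, q5}
read a: {q0, q1, q2, q3, q4, q5}
read c: {q1, q2, q4, q5}
read b: {q0, q1, q3, q4}
read b: {q2, q4, q5}
read b: {q0, q1, q3, q4}
read a: {q0, q1, q3, q4, q5}
Final reachable set {q0, q1, q3, q4, q5} has 5 states.

5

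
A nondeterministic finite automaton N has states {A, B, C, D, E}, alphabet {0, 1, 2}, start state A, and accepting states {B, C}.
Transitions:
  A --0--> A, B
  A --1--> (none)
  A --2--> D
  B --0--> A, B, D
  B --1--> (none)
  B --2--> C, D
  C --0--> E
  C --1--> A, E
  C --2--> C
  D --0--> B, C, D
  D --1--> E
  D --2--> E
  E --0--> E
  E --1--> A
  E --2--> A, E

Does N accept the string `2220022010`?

Start: {A}
read 2: {D}
read 2: {E}
read 2: {A, E}
read 0: {A, B, E}
read 0: {A, B, D, E}
read 2: {A, C, D, E}
read 2: {A, C, D, E}
read 0: {A, B, C, D, E}
read 1: {A, E}
read 0: {A, B, E}
Reachable ∩ accepting = {B} — nonempty.

accepted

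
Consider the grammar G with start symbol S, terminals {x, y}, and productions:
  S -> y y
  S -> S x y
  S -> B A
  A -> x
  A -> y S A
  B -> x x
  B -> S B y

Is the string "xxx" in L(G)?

yes

S ⇒ BA ⇒ xxA ⇒ xxx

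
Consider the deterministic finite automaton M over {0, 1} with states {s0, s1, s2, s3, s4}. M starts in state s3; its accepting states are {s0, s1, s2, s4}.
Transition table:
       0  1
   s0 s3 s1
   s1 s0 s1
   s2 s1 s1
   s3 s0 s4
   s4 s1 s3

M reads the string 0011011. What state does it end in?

s1

s3 --0--> s0
s0 --0--> s3
s3 --1--> s4
s4 --1--> s3
s3 --0--> s0
s0 --1--> s1
s1 --1--> s1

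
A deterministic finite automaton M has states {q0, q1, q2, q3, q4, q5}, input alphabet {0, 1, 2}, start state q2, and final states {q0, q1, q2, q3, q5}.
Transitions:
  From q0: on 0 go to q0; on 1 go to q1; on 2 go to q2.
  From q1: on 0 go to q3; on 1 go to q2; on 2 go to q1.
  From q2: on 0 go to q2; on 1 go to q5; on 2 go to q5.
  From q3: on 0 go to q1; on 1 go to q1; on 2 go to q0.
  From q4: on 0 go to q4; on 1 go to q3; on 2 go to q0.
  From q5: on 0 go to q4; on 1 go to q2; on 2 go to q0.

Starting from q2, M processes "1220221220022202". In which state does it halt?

q0

q2 --1--> q5
q5 --2--> q0
q0 --2--> q2
q2 --0--> q2
q2 --2--> q5
q5 --2--> q0
q0 --1--> q1
q1 --2--> q1
q1 --2--> q1
q1 --0--> q3
q3 --0--> q1
q1 --2--> q1
q1 --2--> q1
q1 --2--> q1
q1 --0--> q3
q3 --2--> q0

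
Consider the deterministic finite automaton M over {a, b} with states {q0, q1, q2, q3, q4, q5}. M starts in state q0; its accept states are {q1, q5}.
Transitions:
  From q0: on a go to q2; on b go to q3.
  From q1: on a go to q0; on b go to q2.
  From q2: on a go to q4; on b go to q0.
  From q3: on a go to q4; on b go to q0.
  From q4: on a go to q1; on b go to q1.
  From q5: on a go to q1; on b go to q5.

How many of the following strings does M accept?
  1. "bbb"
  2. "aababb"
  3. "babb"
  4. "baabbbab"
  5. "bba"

"bbb": rejected
"aababb": rejected
"babb": rejected
"baabbbab": accepted
"bba": rejected

1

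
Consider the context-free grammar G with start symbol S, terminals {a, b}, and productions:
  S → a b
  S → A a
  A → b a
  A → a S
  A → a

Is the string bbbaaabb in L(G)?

no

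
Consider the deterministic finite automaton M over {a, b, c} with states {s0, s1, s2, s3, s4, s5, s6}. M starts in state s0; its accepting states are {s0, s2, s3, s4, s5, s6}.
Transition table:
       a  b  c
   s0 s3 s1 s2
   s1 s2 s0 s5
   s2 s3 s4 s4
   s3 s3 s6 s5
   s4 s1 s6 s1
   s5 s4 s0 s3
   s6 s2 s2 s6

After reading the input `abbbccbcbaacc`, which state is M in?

s0 --a--> s3
s3 --b--> s6
s6 --b--> s2
s2 --b--> s4
s4 --c--> s1
s1 --c--> s5
s5 --b--> s0
s0 --c--> s2
s2 --b--> s4
s4 --a--> s1
s1 --a--> s2
s2 --c--> s4
s4 --c--> s1

s1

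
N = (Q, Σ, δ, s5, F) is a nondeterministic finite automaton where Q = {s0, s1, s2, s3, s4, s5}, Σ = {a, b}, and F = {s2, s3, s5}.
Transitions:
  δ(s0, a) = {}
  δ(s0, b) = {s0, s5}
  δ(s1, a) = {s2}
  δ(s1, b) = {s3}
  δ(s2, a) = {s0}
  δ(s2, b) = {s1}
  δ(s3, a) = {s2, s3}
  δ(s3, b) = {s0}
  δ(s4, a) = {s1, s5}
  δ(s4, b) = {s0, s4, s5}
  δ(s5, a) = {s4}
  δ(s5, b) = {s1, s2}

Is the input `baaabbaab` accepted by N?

rejected

Start: {s5}
read b: {s1, s2}
read a: {s0, s2}
read a: {s0}
read a: {}
The reachable set is empty and stays empty for the remaining 5 symbols.
Reachable ∩ accepting = {} — empty.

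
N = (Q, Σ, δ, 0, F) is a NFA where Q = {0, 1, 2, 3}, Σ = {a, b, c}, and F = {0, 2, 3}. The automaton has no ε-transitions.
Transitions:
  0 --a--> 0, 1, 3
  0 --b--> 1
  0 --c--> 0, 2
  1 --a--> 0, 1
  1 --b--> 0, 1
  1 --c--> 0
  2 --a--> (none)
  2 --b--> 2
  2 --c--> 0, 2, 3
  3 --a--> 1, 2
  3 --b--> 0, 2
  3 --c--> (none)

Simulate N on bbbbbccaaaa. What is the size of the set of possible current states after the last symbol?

4

Start: {0}
read b: {1}
read b: {0, 1}
read b: {0, 1}
read b: {0, 1}
read b: {0, 1}
read c: {0, 2}
read c: {0, 2, 3}
read a: {0, 1, 2, 3}
read a: {0, 1, 2, 3}
read a: {0, 1, 2, 3}
read a: {0, 1, 2, 3}
Final reachable set {0, 1, 2, 3} has 4 states.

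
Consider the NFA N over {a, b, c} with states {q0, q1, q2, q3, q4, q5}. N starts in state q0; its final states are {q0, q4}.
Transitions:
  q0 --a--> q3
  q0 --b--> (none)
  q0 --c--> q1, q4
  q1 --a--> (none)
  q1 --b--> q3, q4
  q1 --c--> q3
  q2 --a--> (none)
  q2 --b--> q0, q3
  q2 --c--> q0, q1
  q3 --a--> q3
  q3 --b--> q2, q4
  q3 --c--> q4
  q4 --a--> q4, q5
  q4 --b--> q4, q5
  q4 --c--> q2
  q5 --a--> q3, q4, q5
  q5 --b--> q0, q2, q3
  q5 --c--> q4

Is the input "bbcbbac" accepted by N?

Start: {q0}
read b: {}
The reachable set is empty and stays empty for the remaining 6 symbols.
Reachable ∩ accepting = {} — empty.

rejected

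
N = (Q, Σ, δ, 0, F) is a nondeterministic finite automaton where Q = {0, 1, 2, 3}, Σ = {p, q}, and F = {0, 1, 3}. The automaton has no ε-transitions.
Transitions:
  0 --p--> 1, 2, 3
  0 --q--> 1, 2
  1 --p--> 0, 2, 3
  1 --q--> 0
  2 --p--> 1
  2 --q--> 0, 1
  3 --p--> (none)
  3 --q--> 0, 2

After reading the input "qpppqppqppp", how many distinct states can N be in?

Start: {0}
read q: {1, 2}
read p: {0, 1, 2, 3}
read p: {0, 1, 2, 3}
read p: {0, 1, 2, 3}
read q: {0, 1, 2}
read p: {0, 1, 2, 3}
read p: {0, 1, 2, 3}
read q: {0, 1, 2}
read p: {0, 1, 2, 3}
read p: {0, 1, 2, 3}
read p: {0, 1, 2, 3}
Final reachable set {0, 1, 2, 3} has 4 states.

4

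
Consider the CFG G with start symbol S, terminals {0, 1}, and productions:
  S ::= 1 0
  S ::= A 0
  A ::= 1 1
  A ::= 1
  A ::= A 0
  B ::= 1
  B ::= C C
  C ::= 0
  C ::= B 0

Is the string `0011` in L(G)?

no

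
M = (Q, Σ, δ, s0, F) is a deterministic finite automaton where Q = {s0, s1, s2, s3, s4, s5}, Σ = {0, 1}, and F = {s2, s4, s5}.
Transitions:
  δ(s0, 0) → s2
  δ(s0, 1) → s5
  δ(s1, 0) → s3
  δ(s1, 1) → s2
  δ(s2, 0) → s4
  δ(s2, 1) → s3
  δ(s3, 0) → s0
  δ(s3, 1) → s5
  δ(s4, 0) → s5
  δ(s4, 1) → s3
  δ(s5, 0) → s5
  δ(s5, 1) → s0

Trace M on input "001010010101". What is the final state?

s5

s0 --0--> s2
s2 --0--> s4
s4 --1--> s3
s3 --0--> s0
s0 --1--> s5
s5 --0--> s5
s5 --0--> s5
s5 --1--> s0
s0 --0--> s2
s2 --1--> s3
s3 --0--> s0
s0 --1--> s5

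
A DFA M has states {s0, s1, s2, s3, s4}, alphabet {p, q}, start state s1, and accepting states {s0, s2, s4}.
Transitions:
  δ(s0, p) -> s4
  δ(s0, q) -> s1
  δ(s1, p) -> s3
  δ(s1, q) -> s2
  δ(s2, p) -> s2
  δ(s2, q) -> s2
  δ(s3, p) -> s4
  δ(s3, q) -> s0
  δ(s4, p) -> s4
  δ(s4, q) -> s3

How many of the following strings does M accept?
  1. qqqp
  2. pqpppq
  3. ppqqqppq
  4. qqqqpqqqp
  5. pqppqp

qqqp: accepted
pqpppq: rejected
ppqqqppq: rejected
qqqqpqqqp: accepted
pqppqp: accepted

3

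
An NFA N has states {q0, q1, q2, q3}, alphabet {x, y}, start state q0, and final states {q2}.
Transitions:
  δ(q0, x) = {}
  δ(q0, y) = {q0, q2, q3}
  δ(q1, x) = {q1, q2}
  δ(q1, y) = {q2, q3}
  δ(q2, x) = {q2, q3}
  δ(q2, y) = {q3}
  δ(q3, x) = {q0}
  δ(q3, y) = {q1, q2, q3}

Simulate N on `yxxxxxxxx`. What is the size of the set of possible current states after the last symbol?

Start: {q0}
read y: {q0, q2, q3}
read x: {q0, q2, q3}
read x: {q0, q2, q3}
read x: {q0, q2, q3}
read x: {q0, q2, q3}
read x: {q0, q2, q3}
read x: {q0, q2, q3}
read x: {q0, q2, q3}
read x: {q0, q2, q3}
Final reachable set {q0, q2, q3} has 3 states.

3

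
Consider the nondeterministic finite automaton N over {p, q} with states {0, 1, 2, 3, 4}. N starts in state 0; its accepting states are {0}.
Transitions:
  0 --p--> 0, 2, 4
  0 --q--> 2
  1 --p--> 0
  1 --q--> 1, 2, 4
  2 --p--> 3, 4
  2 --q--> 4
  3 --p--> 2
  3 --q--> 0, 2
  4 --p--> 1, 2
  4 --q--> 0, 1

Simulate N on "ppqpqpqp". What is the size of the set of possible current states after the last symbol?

5

Start: {0}
read p: {0, 2, 4}
read p: {0, 1, 2, 3, 4}
read q: {0, 1, 2, 4}
read p: {0, 1, 2, 3, 4}
read q: {0, 1, 2, 4}
read p: {0, 1, 2, 3, 4}
read q: {0, 1, 2, 4}
read p: {0, 1, 2, 3, 4}
Final reachable set {0, 1, 2, 3, 4} has 5 states.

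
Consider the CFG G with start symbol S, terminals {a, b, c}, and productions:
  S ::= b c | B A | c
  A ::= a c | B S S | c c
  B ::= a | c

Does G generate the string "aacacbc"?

yes

S ⇒ BA ⇒ aA ⇒ aBSS ⇒ aaSS ⇒ aaBAS ⇒ aacAS ⇒ aacacS ⇒ aacacbc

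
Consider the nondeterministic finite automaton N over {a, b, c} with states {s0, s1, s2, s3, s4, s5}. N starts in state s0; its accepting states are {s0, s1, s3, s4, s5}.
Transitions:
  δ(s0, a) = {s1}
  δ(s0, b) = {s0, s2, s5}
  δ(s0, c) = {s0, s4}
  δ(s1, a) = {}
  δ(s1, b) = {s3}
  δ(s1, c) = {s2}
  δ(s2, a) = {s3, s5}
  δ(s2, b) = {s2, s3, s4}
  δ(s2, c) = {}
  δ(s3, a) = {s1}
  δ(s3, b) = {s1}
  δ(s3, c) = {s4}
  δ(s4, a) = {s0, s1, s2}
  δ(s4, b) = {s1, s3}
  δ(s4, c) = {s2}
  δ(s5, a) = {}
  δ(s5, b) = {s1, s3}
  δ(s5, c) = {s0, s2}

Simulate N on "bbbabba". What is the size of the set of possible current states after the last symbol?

Start: {s0}
read b: {s0, s2, s5}
read b: {s0, s1, s2, s3, s4, s5}
read b: {s0, s1, s2, s3, s4, s5}
read a: {s0, s1, s2, s3, s5}
read b: {s0, s1, s2, s3, s4, s5}
read b: {s0, s1, s2, s3, s4, s5}
read a: {s0, s1, s2, s3, s5}
Final reachable set {s0, s1, s2, s3, s5} has 5 states.

5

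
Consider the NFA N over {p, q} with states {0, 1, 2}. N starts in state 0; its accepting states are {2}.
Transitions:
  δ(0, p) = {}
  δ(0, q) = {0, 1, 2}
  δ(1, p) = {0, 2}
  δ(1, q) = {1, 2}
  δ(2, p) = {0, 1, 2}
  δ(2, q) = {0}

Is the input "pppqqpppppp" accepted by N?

Start: {0}
read p: {}
The reachable set is empty and stays empty for the remaining 10 symbols.
Reachable ∩ accepting = {} — empty.

rejected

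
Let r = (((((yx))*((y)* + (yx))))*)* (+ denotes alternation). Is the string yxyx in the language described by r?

Split into 2 pieces yx · yx; each matches ((((yx))*((y)*+(yx))))*.

yes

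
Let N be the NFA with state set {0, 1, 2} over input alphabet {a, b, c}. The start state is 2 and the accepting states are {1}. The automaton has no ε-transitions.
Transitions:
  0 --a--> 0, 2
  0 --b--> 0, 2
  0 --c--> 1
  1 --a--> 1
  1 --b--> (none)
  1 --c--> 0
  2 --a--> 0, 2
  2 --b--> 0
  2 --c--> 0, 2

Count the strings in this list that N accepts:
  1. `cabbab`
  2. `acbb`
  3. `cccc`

`cabbab`: rejected
`acbb`: rejected
`cccc`: accepted

1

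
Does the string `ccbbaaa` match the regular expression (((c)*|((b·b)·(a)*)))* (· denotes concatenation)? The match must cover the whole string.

Split into 3 pieces c · c · bbaaa; each matches ((c)*|((b·b)·(a)*)).

yes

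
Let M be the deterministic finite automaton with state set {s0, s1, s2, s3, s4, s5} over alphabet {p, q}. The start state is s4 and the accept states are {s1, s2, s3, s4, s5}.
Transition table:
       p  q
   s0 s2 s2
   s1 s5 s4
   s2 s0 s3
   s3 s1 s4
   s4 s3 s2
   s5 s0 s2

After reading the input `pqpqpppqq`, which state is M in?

s4 --p--> s3
s3 --q--> s4
s4 --p--> s3
s3 --q--> s4
s4 --p--> s3
s3 --p--> s1
s1 --p--> s5
s5 --q--> s2
s2 --q--> s3

s3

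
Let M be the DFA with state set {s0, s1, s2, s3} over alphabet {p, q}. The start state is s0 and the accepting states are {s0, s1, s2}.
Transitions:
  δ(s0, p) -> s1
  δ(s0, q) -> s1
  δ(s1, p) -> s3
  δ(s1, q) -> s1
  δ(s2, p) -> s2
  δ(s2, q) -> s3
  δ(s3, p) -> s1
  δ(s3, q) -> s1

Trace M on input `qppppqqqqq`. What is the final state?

s0 --q--> s1
s1 --p--> s3
s3 --p--> s1
s1 --p--> s3
s3 --p--> s1
s1 --q--> s1
s1 --q--> s1
s1 --q--> s1
s1 --q--> s1
s1 --q--> s1

s1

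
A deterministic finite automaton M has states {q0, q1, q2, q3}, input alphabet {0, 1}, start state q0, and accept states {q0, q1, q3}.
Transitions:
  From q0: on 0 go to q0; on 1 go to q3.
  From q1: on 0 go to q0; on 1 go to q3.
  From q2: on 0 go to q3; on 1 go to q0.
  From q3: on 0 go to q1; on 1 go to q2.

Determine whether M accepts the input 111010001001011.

q0 --1--> q3
q3 --1--> q2
q2 --1--> q0
q0 --0--> q0
q0 --1--> q3
q3 --0--> q1
q1 --0--> q0
q0 --0--> q0
q0 --1--> q3
q3 --0--> q1
q1 --0--> q0
q0 --1--> q3
q3 --0--> q1
q1 --1--> q3
q3 --1--> q2
End in state q2, which is not an accepting state.

rejected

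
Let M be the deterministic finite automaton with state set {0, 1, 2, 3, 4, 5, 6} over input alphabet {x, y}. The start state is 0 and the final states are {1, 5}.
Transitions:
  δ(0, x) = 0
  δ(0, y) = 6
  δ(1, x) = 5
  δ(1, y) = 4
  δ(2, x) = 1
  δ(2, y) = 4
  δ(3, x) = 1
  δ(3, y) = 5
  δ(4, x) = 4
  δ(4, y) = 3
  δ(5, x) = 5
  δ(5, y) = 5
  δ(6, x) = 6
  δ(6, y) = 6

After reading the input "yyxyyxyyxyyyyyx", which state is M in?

0 --y--> 6
6 --y--> 6
6 --x--> 6
6 --y--> 6
6 --y--> 6
6 --x--> 6
6 --y--> 6
6 --y--> 6
6 --x--> 6
6 --y--> 6
6 --y--> 6
6 --y--> 6
6 --y--> 6
6 --y--> 6
6 --x--> 6

6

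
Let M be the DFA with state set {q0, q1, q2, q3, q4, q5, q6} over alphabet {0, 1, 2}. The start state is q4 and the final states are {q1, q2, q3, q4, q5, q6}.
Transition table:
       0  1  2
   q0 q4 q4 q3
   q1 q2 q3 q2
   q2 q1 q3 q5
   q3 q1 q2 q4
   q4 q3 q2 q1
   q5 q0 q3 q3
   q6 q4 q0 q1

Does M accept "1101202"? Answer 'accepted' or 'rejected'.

q4 --1--> q2
q2 --1--> q3
q3 --0--> q1
q1 --1--> q3
q3 --2--> q4
q4 --0--> q3
q3 --2--> q4
End in state q4, which is an accepting state.

accepted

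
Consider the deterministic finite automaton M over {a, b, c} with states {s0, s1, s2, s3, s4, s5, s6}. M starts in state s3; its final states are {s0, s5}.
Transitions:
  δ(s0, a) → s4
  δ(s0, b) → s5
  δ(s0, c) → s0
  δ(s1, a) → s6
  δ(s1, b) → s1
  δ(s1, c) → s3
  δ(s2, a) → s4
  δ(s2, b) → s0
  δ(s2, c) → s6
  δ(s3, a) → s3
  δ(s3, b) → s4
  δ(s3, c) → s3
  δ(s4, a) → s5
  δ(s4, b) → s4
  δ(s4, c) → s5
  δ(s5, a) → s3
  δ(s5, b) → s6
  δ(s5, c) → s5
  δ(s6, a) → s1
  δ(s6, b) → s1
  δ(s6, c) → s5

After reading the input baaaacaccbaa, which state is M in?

s3

s3 --b--> s4
s4 --a--> s5
s5 --a--> s3
s3 --a--> s3
s3 --a--> s3
s3 --c--> s3
s3 --a--> s3
s3 --c--> s3
s3 --c--> s3
s3 --b--> s4
s4 --a--> s5
s5 --a--> s3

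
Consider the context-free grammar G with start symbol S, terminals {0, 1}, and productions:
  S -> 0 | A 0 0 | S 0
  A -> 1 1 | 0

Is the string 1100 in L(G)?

S ⇒ A00 ⇒ 1100

yes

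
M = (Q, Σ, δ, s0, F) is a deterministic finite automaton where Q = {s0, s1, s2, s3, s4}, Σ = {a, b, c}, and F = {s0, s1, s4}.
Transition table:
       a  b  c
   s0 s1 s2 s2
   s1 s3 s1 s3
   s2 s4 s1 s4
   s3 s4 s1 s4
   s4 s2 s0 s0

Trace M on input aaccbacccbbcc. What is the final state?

s0

s0 --a--> s1
s1 --a--> s3
s3 --c--> s4
s4 --c--> s0
s0 --b--> s2
s2 --a--> s4
s4 --c--> s0
s0 --c--> s2
s2 --c--> s4
s4 --b--> s0
s0 --b--> s2
s2 --c--> s4
s4 --c--> s0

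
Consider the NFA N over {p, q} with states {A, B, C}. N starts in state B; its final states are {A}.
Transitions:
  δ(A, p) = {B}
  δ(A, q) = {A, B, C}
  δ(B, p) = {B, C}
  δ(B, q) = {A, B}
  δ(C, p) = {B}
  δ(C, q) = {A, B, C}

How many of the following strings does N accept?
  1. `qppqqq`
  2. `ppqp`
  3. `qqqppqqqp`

1

`qppqqq`: accepted
`ppqp`: rejected
`qqqppqqqp`: rejected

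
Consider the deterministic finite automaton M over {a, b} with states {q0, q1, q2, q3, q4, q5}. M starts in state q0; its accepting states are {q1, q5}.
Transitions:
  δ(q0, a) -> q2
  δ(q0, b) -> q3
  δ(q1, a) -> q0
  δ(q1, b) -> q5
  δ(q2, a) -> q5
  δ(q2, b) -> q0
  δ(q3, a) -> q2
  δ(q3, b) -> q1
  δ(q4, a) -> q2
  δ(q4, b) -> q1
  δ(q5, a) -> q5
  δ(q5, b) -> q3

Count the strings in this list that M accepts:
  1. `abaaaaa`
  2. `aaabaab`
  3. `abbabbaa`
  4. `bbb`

`abaaaaa`: accepted
`aaabaab`: rejected
`abbabbaa`: accepted
`bbb`: accepted

3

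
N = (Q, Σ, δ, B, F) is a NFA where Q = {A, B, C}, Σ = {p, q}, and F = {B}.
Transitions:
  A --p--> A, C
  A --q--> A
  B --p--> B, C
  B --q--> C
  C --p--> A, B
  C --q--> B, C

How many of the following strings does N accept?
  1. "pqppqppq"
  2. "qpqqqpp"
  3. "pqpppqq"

"pqppqppq": accepted
"qpqqqpp": accepted
"pqpppqq": accepted

3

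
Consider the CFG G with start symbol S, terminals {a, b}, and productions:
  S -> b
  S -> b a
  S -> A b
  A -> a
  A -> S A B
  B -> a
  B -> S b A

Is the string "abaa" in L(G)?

no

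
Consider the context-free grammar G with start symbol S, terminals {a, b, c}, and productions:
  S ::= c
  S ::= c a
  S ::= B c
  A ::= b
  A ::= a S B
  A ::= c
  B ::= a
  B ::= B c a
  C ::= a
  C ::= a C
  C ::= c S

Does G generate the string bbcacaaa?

no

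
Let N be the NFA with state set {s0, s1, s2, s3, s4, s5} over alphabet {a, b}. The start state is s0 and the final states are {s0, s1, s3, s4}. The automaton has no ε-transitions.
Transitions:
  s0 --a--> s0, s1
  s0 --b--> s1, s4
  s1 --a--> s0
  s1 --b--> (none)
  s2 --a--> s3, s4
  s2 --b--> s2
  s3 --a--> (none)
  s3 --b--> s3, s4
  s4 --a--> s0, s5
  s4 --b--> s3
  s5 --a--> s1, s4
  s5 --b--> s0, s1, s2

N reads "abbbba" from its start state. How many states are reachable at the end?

2

Start: {s0}
read a: {s0, s1}
read b: {s1, s4}
read b: {s3}
read b: {s3, s4}
read b: {s3, s4}
read a: {s0, s5}
Final reachable set {s0, s5} has 2 states.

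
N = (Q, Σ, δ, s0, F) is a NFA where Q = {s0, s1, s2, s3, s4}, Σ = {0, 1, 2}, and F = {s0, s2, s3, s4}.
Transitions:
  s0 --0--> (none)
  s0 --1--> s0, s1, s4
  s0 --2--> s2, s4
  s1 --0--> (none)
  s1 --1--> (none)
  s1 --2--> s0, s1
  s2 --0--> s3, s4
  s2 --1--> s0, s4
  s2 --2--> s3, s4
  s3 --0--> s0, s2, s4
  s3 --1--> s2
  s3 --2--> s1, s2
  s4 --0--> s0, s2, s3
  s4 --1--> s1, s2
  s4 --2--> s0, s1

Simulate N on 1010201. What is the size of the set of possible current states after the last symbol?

Start: {s0}
read 1: {s0, s1, s4}
read 0: {s0, s2, s3}
read 1: {s0, s1, s2, s4}
read 0: {s0, s2, s3, s4}
read 2: {s0, s1, s2, s3, s4}
read 0: {s0, s2, s3, s4}
read 1: {s0, s1, s2, s4}
Final reachable set {s0, s1, s2, s4} has 4 states.

4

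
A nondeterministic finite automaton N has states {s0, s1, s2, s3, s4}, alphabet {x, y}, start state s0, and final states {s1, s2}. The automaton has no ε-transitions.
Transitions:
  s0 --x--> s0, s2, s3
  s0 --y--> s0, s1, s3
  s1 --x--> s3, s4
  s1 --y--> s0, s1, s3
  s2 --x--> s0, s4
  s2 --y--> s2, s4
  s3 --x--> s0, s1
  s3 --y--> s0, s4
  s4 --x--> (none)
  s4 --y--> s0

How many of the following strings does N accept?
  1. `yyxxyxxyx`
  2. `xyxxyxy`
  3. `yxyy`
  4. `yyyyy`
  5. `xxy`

5

`yyxxyxxyx`: accepted
`xyxxyxy`: accepted
`yxyy`: accepted
`yyyyy`: accepted
`xxy`: accepted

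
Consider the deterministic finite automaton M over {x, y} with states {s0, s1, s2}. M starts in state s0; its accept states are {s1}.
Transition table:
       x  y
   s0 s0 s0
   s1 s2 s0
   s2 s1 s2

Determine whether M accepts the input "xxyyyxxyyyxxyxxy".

rejected

s0 --x--> s0
s0 --x--> s0
s0 --y--> s0
s0 --y--> s0
s0 --y--> s0
s0 --x--> s0
s0 --x--> s0
s0 --y--> s0
s0 --y--> s0
s0 --y--> s0
s0 --x--> s0
s0 --x--> s0
s0 --y--> s0
s0 --x--> s0
s0 --x--> s0
s0 --y--> s0
End in state s0, which is not an accepting state.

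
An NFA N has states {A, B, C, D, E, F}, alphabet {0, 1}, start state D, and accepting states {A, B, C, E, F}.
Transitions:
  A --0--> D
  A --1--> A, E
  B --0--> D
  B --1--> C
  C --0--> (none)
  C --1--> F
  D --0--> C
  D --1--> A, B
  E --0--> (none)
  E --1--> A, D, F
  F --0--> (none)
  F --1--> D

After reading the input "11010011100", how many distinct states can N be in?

1

Start: {D}
read 1: {A, B}
read 1: {A, C, E}
read 0: {D}
read 1: {A, B}
read 0: {D}
read 0: {C}
read 1: {F}
read 1: {D}
read 1: {A, B}
read 0: {D}
read 0: {C}
Final reachable set {C} has 1 state.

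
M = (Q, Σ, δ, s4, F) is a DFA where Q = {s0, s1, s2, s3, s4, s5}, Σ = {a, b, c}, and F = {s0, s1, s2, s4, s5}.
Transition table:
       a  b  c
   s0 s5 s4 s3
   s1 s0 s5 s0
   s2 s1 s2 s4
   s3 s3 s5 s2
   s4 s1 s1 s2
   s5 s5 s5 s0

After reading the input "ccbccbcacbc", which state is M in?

s2

s4 --c--> s2
s2 --c--> s4
s4 --b--> s1
s1 --c--> s0
s0 --c--> s3
s3 --b--> s5
s5 --c--> s0
s0 --a--> s5
s5 --c--> s0
s0 --b--> s4
s4 --c--> s2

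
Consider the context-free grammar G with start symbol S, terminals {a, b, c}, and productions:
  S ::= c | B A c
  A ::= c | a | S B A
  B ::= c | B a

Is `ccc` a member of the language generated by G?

yes

S ⇒ BAc ⇒ cAc ⇒ ccc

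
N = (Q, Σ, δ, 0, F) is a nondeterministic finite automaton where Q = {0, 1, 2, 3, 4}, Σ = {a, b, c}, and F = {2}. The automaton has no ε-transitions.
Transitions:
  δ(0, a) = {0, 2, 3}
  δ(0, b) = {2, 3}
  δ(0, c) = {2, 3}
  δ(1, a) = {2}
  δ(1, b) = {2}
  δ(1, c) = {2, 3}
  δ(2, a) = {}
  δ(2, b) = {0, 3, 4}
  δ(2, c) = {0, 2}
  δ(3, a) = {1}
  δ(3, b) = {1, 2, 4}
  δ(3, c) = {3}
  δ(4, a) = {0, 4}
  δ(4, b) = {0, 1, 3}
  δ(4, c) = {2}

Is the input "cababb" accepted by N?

rejected

Start: {0}
read c: {2, 3}
read a: {1}
read b: {2}
read a: {}
The reachable set is empty and stays empty for the remaining 2 symbols.
Reachable ∩ accepting = {} — empty.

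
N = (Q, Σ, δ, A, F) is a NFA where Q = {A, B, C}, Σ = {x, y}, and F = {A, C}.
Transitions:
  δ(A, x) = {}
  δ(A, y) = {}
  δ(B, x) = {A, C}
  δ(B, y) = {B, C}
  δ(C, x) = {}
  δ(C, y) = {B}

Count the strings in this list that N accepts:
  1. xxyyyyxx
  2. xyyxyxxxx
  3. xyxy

0

xxyyyyxx: rejected
xyyxyxxxx: rejected
xyxy: rejected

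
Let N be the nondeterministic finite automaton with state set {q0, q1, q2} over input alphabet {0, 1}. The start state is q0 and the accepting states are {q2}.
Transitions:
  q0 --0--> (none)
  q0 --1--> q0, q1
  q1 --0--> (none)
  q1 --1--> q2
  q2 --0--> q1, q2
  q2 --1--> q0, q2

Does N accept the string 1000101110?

rejected

Start: {q0}
read 1: {q0, q1}
read 0: {}
The reachable set is empty and stays empty for the remaining 8 symbols.
Reachable ∩ accepting = {} — empty.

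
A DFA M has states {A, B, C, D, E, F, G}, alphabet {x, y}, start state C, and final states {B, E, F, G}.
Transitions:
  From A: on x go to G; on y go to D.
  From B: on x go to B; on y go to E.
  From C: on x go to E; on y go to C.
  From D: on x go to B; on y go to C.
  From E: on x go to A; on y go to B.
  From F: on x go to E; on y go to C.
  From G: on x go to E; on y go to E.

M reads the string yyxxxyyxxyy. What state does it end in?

C --y--> C
C --y--> C
C --x--> E
E --x--> A
A --x--> G
G --y--> E
E --y--> B
B --x--> B
B --x--> B
B --y--> E
E --y--> B

B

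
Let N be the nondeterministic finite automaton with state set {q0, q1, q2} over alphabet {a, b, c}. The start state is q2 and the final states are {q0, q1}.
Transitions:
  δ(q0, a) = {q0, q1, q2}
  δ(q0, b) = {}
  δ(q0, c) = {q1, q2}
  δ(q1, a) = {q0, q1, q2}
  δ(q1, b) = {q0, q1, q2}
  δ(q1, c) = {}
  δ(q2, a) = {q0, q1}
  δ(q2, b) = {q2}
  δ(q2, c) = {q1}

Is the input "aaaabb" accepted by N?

accepted

Start: {q2}
read a: {q0, q1}
read a: {q0, q1, q2}
read a: {q0, q1, q2}
read a: {q0, q1, q2}
read b: {q0, q1, q2}
read b: {q0, q1, q2}
Reachable ∩ accepting = {q0, q1} — nonempty.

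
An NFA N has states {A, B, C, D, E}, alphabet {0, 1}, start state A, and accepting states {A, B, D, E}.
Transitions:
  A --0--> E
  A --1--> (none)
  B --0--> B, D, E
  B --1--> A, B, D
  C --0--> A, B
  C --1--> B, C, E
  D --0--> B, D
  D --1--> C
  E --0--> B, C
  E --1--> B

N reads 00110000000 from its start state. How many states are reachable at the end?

Start: {A}
read 0: {E}
read 0: {B, C}
read 1: {A, B, C, D, E}
read 1: {A, B, C, D, E}
read 0: {A, B, C, D, E}
read 0: {A, B, C, D, E}
read 0: {A, B, C, D, E}
read 0: {A, B, C, D, E}
read 0: {A, B, C, D, E}
read 0: {A, B, C, D, E}
read 0: {A, B, C, D, E}
Final reachable set {A, B, C, D, E} has 5 states.

5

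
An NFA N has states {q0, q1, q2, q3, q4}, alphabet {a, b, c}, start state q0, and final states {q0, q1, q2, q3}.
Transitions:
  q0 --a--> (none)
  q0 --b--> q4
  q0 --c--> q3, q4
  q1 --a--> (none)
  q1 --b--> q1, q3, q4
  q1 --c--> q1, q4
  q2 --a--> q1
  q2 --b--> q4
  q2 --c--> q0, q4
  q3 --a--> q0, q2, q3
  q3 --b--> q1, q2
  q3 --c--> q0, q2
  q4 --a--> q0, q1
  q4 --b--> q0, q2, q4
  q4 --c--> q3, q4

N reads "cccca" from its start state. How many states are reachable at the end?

Start: {q0}
read c: {q3, q4}
read c: {q0, q2, q3, q4}
read c: {q0, q2, q3, q4}
read c: {q0, q2, q3, q4}
read a: {q0, q1, q2, q3}
Final reachable set {q0, q1, q2, q3} has 4 states.

4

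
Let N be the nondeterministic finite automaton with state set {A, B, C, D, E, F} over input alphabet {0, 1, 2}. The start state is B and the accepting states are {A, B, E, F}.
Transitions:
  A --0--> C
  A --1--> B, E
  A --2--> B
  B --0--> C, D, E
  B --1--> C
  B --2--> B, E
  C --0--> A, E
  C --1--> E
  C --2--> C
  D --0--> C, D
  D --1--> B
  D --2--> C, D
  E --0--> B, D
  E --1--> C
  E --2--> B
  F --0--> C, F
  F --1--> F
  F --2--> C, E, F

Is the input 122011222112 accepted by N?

accepted

Start: {B}
read 1: {C}
read 2: {C}
read 2: {C}
read 0: {A, E}
read 1: {B, C, E}
read 1: {C, E}
read 2: {B, C}
read 2: {B, C, E}
read 2: {B, C, E}
read 1: {C, E}
read 1: {C, E}
read 2: {B, C}
Reachable ∩ accepting = {B} — nonempty.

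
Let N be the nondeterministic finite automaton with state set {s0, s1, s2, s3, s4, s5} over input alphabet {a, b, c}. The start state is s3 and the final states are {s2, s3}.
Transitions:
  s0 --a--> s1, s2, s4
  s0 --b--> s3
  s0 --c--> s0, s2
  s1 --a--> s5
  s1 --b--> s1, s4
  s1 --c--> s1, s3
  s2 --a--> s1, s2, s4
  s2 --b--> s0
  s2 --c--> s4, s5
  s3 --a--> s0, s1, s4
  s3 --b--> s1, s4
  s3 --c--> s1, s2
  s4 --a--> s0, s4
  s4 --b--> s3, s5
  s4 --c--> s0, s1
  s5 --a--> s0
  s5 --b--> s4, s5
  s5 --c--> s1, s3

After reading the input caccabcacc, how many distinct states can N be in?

6

Start: {s3}
read c: {s1, s2}
read a: {s1, s2, s4, s5}
read c: {s0, s1, s3, s4, s5}
read c: {s0, s1, s2, s3}
read a: {s0, s1, s2, s4, s5}
read b: {s0, s1, s3, s4, s5}
read c: {s0, s1, s2, s3}
read a: {s0, s1, s2, s4, s5}
read c: {s0, s1, s2, s3, s4, s5}
read c: {s0, s1, s2, s3, s4, s5}
Final reachable set {s0, s1, s2, s3, s4, s5} has 6 states.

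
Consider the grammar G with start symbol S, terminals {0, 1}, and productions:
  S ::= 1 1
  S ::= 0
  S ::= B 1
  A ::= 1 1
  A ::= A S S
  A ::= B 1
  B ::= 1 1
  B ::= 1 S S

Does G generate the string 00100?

no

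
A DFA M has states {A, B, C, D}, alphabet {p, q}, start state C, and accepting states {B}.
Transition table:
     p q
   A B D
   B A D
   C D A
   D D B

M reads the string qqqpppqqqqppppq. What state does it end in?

D

C --q--> A
A --q--> D
D --q--> B
B --p--> A
A --p--> B
B --p--> A
A --q--> D
D --q--> B
B --q--> D
D --q--> B
B --p--> A
A --p--> B
B --p--> A
A --p--> B
B --q--> D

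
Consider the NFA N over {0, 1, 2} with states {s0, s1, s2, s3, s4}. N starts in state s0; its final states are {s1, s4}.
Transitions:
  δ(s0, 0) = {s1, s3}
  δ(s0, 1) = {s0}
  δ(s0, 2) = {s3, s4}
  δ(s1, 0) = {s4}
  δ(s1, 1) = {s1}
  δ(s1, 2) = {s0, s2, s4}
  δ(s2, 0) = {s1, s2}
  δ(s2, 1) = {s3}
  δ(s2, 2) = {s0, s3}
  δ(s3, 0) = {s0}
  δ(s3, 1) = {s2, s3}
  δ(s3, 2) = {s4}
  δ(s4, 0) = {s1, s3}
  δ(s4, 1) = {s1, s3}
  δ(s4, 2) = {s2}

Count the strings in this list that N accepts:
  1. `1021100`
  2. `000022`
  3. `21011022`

3

`1021100`: accepted
`000022`: accepted
`21011022`: accepted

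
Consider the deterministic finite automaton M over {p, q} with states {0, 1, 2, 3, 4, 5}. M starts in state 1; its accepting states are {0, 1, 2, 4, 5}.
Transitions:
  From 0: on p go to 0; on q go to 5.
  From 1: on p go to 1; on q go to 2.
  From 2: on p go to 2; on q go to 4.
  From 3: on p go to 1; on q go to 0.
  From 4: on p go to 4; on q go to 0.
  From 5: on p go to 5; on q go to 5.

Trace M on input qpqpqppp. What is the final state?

0

1 --q--> 2
2 --p--> 2
2 --q--> 4
4 --p--> 4
4 --q--> 0
0 --p--> 0
0 --p--> 0
0 --p--> 0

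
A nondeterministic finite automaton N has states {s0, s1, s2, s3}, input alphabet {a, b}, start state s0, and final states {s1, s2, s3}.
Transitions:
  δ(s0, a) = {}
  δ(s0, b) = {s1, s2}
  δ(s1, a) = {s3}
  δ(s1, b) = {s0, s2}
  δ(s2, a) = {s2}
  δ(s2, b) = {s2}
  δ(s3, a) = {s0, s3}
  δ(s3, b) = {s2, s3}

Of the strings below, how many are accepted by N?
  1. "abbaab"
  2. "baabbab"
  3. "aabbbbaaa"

1

"abbaab": rejected
"baabbab": accepted
"aabbbbaaa": rejected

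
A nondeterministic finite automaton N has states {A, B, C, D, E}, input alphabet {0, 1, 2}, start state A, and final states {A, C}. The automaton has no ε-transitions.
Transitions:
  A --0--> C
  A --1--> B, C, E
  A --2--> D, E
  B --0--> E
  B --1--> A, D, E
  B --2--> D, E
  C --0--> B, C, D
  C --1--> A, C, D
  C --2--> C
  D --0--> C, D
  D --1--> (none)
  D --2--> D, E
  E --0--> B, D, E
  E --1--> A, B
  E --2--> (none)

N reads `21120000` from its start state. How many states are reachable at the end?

Start: {A}
read 2: {D, E}
read 1: {A, B}
read 1: {A, B, C, D, E}
read 2: {C, D, E}
read 0: {B, C, D, E}
read 0: {B, C, D, E}
read 0: {B, C, D, E}
read 0: {B, C, D, E}
Final reachable set {B, C, D, E} has 4 states.

4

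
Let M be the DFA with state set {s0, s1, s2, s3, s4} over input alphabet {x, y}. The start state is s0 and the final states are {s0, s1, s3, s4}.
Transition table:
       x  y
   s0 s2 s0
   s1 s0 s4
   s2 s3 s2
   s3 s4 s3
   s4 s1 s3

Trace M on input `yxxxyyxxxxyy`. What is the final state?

s2

s0 --y--> s0
s0 --x--> s2
s2 --x--> s3
s3 --x--> s4
s4 --y--> s3
s3 --y--> s3
s3 --x--> s4
s4 --x--> s1
s1 --x--> s0
s0 --x--> s2
s2 --y--> s2
s2 --y--> s2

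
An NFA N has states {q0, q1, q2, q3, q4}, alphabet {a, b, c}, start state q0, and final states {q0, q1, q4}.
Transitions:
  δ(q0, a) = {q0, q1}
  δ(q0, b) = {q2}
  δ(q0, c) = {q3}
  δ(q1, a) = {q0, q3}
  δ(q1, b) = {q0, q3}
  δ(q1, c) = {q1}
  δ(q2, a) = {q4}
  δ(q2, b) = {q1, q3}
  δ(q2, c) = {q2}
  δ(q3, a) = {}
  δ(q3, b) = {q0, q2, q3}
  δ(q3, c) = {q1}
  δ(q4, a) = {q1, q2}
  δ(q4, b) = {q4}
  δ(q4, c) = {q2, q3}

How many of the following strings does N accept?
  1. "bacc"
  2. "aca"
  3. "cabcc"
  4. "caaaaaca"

"bacc": accepted
"aca": accepted
"cabcc": rejected
"caaaaaca": rejected

2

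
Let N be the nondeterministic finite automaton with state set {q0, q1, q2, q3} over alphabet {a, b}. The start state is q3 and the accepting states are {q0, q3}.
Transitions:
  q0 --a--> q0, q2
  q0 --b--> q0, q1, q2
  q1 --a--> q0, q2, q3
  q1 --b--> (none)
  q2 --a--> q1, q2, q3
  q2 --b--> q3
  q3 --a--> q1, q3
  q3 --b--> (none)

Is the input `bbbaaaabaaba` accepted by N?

Start: {q3}
read b: {}
The reachable set is empty and stays empty for the remaining 11 symbols.
Reachable ∩ accepting = {} — empty.

rejected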